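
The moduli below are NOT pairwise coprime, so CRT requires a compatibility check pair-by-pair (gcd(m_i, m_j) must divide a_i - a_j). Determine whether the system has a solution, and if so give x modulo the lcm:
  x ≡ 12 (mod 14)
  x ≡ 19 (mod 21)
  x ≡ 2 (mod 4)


Moduli 14, 21, 4 are not pairwise coprime, so CRT works modulo lcm(m_i) when all pairwise compatibility conditions hold.
Pairwise compatibility: gcd(m_i, m_j) must divide a_i - a_j for every pair.
Merge one congruence at a time:
  Start: x ≡ 12 (mod 14).
  Combine with x ≡ 19 (mod 21): gcd(14, 21) = 7; 19 - 12 = 7, which IS divisible by 7, so compatible.
    Write x = 12 + 14·t and substitute into x ≡ 19 (mod 21): 14·t ≡ 19 − 12 = 7 (mod 21).
    Divide the congruence (and modulus) by g = 7: 2·t ≡ 1 (mod 3).
    The inverse of 2 mod 3 is 2 (since 2·2 = 4 = 1·3 + 1), so t ≡ 2·1 = 2 ≡ 2 (mod 3).
    Then x = 12 + 14·2 = 40, valid modulo lcm(14, 21) = 42: x ≡ 40 (mod 42).
  Combine with x ≡ 2 (mod 4): gcd(42, 4) = 2; 2 - 40 = -38, which IS divisible by 2, so compatible.
    Write x = 40 + 42·t and substitute into x ≡ 2 (mod 4): 42·t ≡ 2 − 40 = -38 (mod 4).
    Divide the congruence (and modulus) by g = 2: 21·t ≡ -19 (mod 2).
    Reduce coefficients mod 2: 1·t ≡ 1 (mod 2).
    So t ≡ 1 (mod 2).
    Then x = 40 + 42·1 = 82, valid modulo lcm(42, 4) = 84: x ≡ 82 (mod 84).
Verify: 82 mod 14 = 12, 82 mod 21 = 19, 82 mod 4 = 2.

x ≡ 82 (mod 84).


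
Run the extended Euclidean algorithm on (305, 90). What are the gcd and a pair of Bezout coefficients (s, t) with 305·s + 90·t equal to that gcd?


Euclidean algorithm on (305, 90) — divide until remainder is 0:
  305 = 3 · 90 + 35
  90 = 2 · 35 + 20
  35 = 1 · 20 + 15
  20 = 1 · 15 + 5
  15 = 3 · 5 + 0
gcd(305, 90) = 5.
Track Bezout coefficients alongside the remainders: start with r₀ = 305 = a·1 + b·0 (s = 1, t = 0) and r₁ = 90 = a·0 + b·1 (s = 0, t = 1); each new remainder r_{k+1} = r_{k-1} − q_k·r_k inherits s_{k+1} = s_{k-1} − q_k·s_k, t_{k+1} = t_{k-1} − q_k·t_k, so r_k = a·s_k + b·t_k at every step:
  q = 3: r = 35, s = 1 − 3·0 = 1, t = 0 − 3·1 = -3  (check: 305·1 + 90·(-3) = 35)
  q = 2: r = 20, s = 0 − 2·1 = -2, t = 1 − 2·(-3) = 7  (check: 305·(-2) + 90·7 = 20)
  q = 1: r = 15, s = 1 − 1·(-2) = 3, t = -3 − 1·7 = -10  (check: 305·3 + 90·(-10) = 15)
  q = 1: r = 5, s = -2 − 1·3 = -5, t = 7 − 1·(-10) = 17  (check: 305·(-5) + 90·17 = 5)
The row with r = 5 (the gcd) gives the Bezout coefficients s = -5, t = 17.
Result: 305 · (-5) + 90 · (17) = 5.

gcd(305, 90) = 5; s = -5, t = 17 (check: 305·(-5) + 90·17 = 5).


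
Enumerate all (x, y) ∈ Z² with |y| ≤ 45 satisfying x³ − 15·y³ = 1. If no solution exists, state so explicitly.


The equation is x³ - 15y³ = 1. For fixed y, x³ = 15·y³ + 1, so a solution requires the RHS to be a perfect cube.
Strategy: iterate y from -45 to 45, compute RHS = 15·y³ + 1, and check whether it is a (positive or negative) perfect cube.
Check small values of y:
  y = 0: RHS = 1 = (1)³ ⇒ x = 1 works.
  y = 1: RHS = 16 is not a perfect cube.
  y = -1: RHS = -14 is not a perfect cube.
  y = 2: RHS = 121 is not a perfect cube.
  y = -2: RHS = -119 is not a perfect cube.
  y = 3: RHS = 406 is not a perfect cube.
  y = -3: RHS = -404 is not a perfect cube.
Continuing the search up to |y| = 45 finds no further solutions beyond those listed.
Collected solutions: (1, 0).

Solutions (with |y| ≤ 45): (1, 0).


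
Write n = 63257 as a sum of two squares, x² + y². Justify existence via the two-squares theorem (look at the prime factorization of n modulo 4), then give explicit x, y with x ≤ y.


Step 1: Factor n = 63257 = 17 · 61^2.
Step 2: Check the mod-4 condition on each prime factor: 17 ≡ 1 (mod 4), exponent 1; 61 ≡ 1 (mod 4), exponent 2.
All primes ≡ 3 (mod 4) appear to even exponent (or don't appear), so by the two-squares theorem n IS expressible as a sum of two squares.
Step 3: Build a representation. Here n = 17 · 61 · 61 is a product of primes ≡ 1 (mod 4). Each prime p ≡ 1 (mod 4) is itself a sum of two squares; find a² by testing p − a² for a perfect square:
  17: 17 − 1² = 16 = 4² ⇒ 17 = 1² + 4².
  61: 61 − 1² = 60, 61 − 2² = 57, 61 − 3² = 52, 61 − 4² = 45, 61 − 5² = 36 = 6² ⇒ 61 = 5² + 6².
  Combine using the Brahmagupta–Fibonacci identity (a² + b²)(c² + d²) = (ac − bd)² + (ad + bc)² = (ac + bd)² + (ad − bc)²:
  17 · 61 = 1037: from (1² + 4²)(5² + 6²), take (1·5 − 4·6, 1·6 + 4·5) = (5 − 24, 6 + 20) = (-19, 26); dropping signs (only squares matter) gives (19, 26); check 19² + 26² = 361 + 676 = 1037 ✓.
  1037 · 61 = 63257: from (19² + 26²)(5² + 6²), take (19·5 − 26·6, 19·6 + 26·5) = (95 − 156, 114 + 130) = (-61, 244); dropping signs (only squares matter) gives (61, 244); check 61² + 244² = 3721 + 59536 = 63257 ✓.
Step 4: Order so x ≤ y and verify: 61² + 244² = 3721 + 59536 = 63257 = n. ✓

n = 63257 = 61² + 244² (one valid representation with x ≤ y).


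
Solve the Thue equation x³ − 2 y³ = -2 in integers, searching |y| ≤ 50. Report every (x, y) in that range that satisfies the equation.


The equation is x³ - 2y³ = -2. For fixed y, x³ = 2·y³ − 2, so a solution requires the RHS to be a perfect cube.
Strategy: iterate y from -50 to 50, compute RHS = 2·y³ − 2, and check whether it is a (positive or negative) perfect cube.
Check small values of y:
  y = 0: RHS = -2 is not a perfect cube.
  y = 1: RHS = 0 = (0)³ ⇒ x = 0 works.
  y = -1: RHS = -4 is not a perfect cube.
  y = 2: RHS = 14 is not a perfect cube.
  y = -2: RHS = -18 is not a perfect cube.
  y = 3: RHS = 52 is not a perfect cube.
  y = -3: RHS = -56 is not a perfect cube.
Continuing the search up to |y| = 50 finds no further solutions beyond those listed.
Collected solutions: (0, 1).

Solutions (with |y| ≤ 50): (0, 1).


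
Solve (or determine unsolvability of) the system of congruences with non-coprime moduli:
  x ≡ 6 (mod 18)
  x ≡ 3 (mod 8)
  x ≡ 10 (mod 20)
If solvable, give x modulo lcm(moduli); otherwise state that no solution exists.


Moduli 18, 8, 20 are not pairwise coprime, so CRT works modulo lcm(m_i) when all pairwise compatibility conditions hold.
Pairwise compatibility: gcd(m_i, m_j) must divide a_i - a_j for every pair.
Merge one congruence at a time:
  Start: x ≡ 6 (mod 18).
  Combine with x ≡ 3 (mod 8): gcd(18, 8) = 2, and 3 - 6 = -3 is NOT divisible by 2.
    ⇒ system is inconsistent (no integer solution).

No solution (the system is inconsistent).


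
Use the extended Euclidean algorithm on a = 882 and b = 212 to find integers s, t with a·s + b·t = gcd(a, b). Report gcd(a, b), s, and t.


Euclidean algorithm on (882, 212) — divide until remainder is 0:
  882 = 4 · 212 + 34
  212 = 6 · 34 + 8
  34 = 4 · 8 + 2
  8 = 4 · 2 + 0
gcd(882, 212) = 2.
Track Bezout coefficients alongside the remainders: start with r₀ = 882 = a·1 + b·0 (s = 1, t = 0) and r₁ = 212 = a·0 + b·1 (s = 0, t = 1); each new remainder r_{k+1} = r_{k-1} − q_k·r_k inherits s_{k+1} = s_{k-1} − q_k·s_k, t_{k+1} = t_{k-1} − q_k·t_k, so r_k = a·s_k + b·t_k at every step:
  q = 4: r = 34, s = 1 − 4·0 = 1, t = 0 − 4·1 = -4  (check: 882·1 + 212·(-4) = 34)
  q = 6: r = 8, s = 0 − 6·1 = -6, t = 1 − 6·(-4) = 25  (check: 882·(-6) + 212·25 = 8)
  q = 4: r = 2, s = 1 − 4·(-6) = 25, t = -4 − 4·25 = -104  (check: 882·25 + 212·(-104) = 2)
The row with r = 2 (the gcd) gives the Bezout coefficients s = 25, t = -104.
Result: 882 · (25) + 212 · (-104) = 2.

gcd(882, 212) = 2; s = 25, t = -104 (check: 882·25 + 212·(-104) = 2).


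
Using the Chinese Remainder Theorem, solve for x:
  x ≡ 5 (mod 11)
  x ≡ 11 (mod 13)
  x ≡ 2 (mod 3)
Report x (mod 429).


Moduli 11, 13, 3 are pairwise coprime; by CRT there is a unique solution modulo M = 11 · 13 · 3 = 429.
Solve pairwise, accumulating the modulus:
  Start with x ≡ 5 (mod 11).
  Combine with x ≡ 11 (mod 13): since gcd(11, 13) = 1, we get a unique residue mod 143.
    Write x = 5 + 11·t and substitute into x ≡ 11 (mod 13): 11·t ≡ 11 − 5 = 6 (mod 13).
    The inverse of 11 mod 13 is 6 (since 11·6 = 66 = 5·13 + 1), so t ≡ 6·6 = 36 ≡ 10 (mod 13).
    Then x = 5 + 11·10 = 115, valid modulo lcm(11, 13) = 143: x ≡ 115 (mod 143).
  Combine with x ≡ 2 (mod 3): since gcd(143, 3) = 1, we get a unique residue mod 429.
    Write x = 115 + 143·t and substitute into x ≡ 2 (mod 3): 143·t ≡ 2 − 115 = -113 (mod 3).
    Reduce coefficients mod 3: 2·t ≡ 1 (mod 3).
    The inverse of 2 mod 3 is 2 (since 2·2 = 4 = 1·3 + 1), so t ≡ 2·1 = 2 ≡ 2 (mod 3).
    Then x = 115 + 143·2 = 401, valid modulo lcm(143, 3) = 429: x ≡ 401 (mod 429).
Verify: 401 mod 11 = 5 ✓, 401 mod 13 = 11 ✓, 401 mod 3 = 2 ✓.

x ≡ 401 (mod 429).


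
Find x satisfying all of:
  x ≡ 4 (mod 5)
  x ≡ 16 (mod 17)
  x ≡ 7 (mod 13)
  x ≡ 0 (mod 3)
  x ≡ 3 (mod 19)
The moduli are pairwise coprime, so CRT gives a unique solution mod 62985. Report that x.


Product of moduli M = 5 · 17 · 13 · 3 · 19 = 62985.
Merge one congruence at a time:
  Start: x ≡ 4 (mod 5).
  Combine with x ≡ 16 (mod 17); new modulus lcm = 85.
    Write x = 4 + 5·t and substitute into x ≡ 16 (mod 17): 5·t ≡ 16 − 4 = 12 (mod 17).
    The inverse of 5 mod 17 is 7 (since 5·7 = 35 = 2·17 + 1), so t ≡ 7·12 = 84 ≡ 16 (mod 17).
    Then x = 4 + 5·16 = 84, valid modulo lcm(5, 17) = 85: x ≡ 84 (mod 85).
  Combine with x ≡ 7 (mod 13); new modulus lcm = 1105.
    Write x = 84 + 85·t and substitute into x ≡ 7 (mod 13): 85·t ≡ 7 − 84 = -77 (mod 13).
    Reduce coefficients mod 13: 7·t ≡ 1 (mod 13).
    The inverse of 7 mod 13 is 2 (since 7·2 = 14 = 1·13 + 1), so t ≡ 2·1 = 2 ≡ 2 (mod 13).
    Then x = 84 + 85·2 = 254, valid modulo lcm(85, 13) = 1105: x ≡ 254 (mod 1105).
  Combine with x ≡ 0 (mod 3); new modulus lcm = 3315.
    Write x = 254 + 1105·t and substitute into x ≡ 0 (mod 3): 1105·t ≡ 0 − 254 = -254 (mod 3).
    Reduce coefficients mod 3: 1·t ≡ 1 (mod 3).
    So t ≡ 1 (mod 3).
    Then x = 254 + 1105·1 = 1359, valid modulo lcm(1105, 3) = 3315: x ≡ 1359 (mod 3315).
  Combine with x ≡ 3 (mod 19); new modulus lcm = 62985.
    Write x = 1359 + 3315·t and substitute into x ≡ 3 (mod 19): 3315·t ≡ 3 − 1359 = -1356 (mod 19).
    Reduce coefficients mod 19: 9·t ≡ 12 (mod 19).
    The inverse of 9 mod 19 is 17 (since 9·17 = 153 = 8·19 + 1), so t ≡ 17·12 = 204 ≡ 14 (mod 19).
    Then x = 1359 + 3315·14 = 47769, valid modulo lcm(3315, 19) = 62985: x ≡ 47769 (mod 62985).
Verify against each original: 47769 mod 5 = 4, 47769 mod 17 = 16, 47769 mod 13 = 7, 47769 mod 3 = 0, 47769 mod 19 = 3.

x ≡ 47769 (mod 62985).


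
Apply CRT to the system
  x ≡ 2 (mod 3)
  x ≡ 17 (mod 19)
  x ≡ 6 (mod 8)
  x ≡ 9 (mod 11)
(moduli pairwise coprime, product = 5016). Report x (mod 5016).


Product of moduli M = 3 · 19 · 8 · 11 = 5016.
Merge one congruence at a time:
  Start: x ≡ 2 (mod 3).
  Combine with x ≡ 17 (mod 19); new modulus lcm = 57.
    Write x = 2 + 3·t and substitute into x ≡ 17 (mod 19): 3·t ≡ 17 − 2 = 15 (mod 19).
    The inverse of 3 mod 19 is 13 (since 3·13 = 39 = 2·19 + 1), so t ≡ 13·15 = 195 ≡ 5 (mod 19).
    Then x = 2 + 3·5 = 17, valid modulo lcm(3, 19) = 57: x ≡ 17 (mod 57).
  Combine with x ≡ 6 (mod 8); new modulus lcm = 456.
    Write x = 17 + 57·t and substitute into x ≡ 6 (mod 8): 57·t ≡ 6 − 17 = -11 (mod 8).
    Reduce coefficients mod 8: 1·t ≡ 5 (mod 8).
    So t ≡ 5 (mod 8).
    Then x = 17 + 57·5 = 302, valid modulo lcm(57, 8) = 456: x ≡ 302 (mod 456).
  Combine with x ≡ 9 (mod 11); new modulus lcm = 5016.
    Write x = 302 + 456·t and substitute into x ≡ 9 (mod 11): 456·t ≡ 9 − 302 = -293 (mod 11).
    Reduce coefficients mod 11: 5·t ≡ 4 (mod 11).
    The inverse of 5 mod 11 is 9 (since 5·9 = 45 = 4·11 + 1), so t ≡ 9·4 = 36 ≡ 3 (mod 11).
    Then x = 302 + 456·3 = 1670, valid modulo lcm(456, 11) = 5016: x ≡ 1670 (mod 5016).
Verify against each original: 1670 mod 3 = 2, 1670 mod 19 = 17, 1670 mod 8 = 6, 1670 mod 11 = 9.

x ≡ 1670 (mod 5016).


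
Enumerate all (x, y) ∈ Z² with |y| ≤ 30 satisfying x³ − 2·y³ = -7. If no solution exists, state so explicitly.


The equation is x³ - 2y³ = -7. For fixed y, x³ = 2·y³ − 7, so a solution requires the RHS to be a perfect cube.
Strategy: iterate y from -30 to 30, compute RHS = 2·y³ − 7, and check whether it is a (positive or negative) perfect cube.
Check small values of y:
  y = 0: RHS = -7 is not a perfect cube.
  y = 1: RHS = -5 is not a perfect cube.
  y = -1: RHS = -9 is not a perfect cube.
  y = 2: RHS = 9 is not a perfect cube.
  y = -2: RHS = -23 is not a perfect cube.
  y = 3: RHS = 47 is not a perfect cube.
  y = -3: RHS = -61 is not a perfect cube.
Continuing the search up to |y| = 30 finds no solutions either.
No (x, y) in the scanned range satisfies the equation.

No integer solutions with |y| ≤ 30.


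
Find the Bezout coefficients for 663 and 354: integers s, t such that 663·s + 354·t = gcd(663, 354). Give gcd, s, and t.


Euclidean algorithm on (663, 354) — divide until remainder is 0:
  663 = 1 · 354 + 309
  354 = 1 · 309 + 45
  309 = 6 · 45 + 39
  45 = 1 · 39 + 6
  39 = 6 · 6 + 3
  6 = 2 · 3 + 0
gcd(663, 354) = 3.
Track Bezout coefficients alongside the remainders: start with r₀ = 663 = a·1 + b·0 (s = 1, t = 0) and r₁ = 354 = a·0 + b·1 (s = 0, t = 1); each new remainder r_{k+1} = r_{k-1} − q_k·r_k inherits s_{k+1} = s_{k-1} − q_k·s_k, t_{k+1} = t_{k-1} − q_k·t_k, so r_k = a·s_k + b·t_k at every step:
  q = 1: r = 309, s = 1 − 1·0 = 1, t = 0 − 1·1 = -1  (check: 663·1 + 354·(-1) = 309)
  q = 1: r = 45, s = 0 − 1·1 = -1, t = 1 − 1·(-1) = 2  (check: 663·(-1) + 354·2 = 45)
  q = 6: r = 39, s = 1 − 6·(-1) = 7, t = -1 − 6·2 = -13  (check: 663·7 + 354·(-13) = 39)
  q = 1: r = 6, s = -1 − 1·7 = -8, t = 2 − 1·(-13) = 15  (check: 663·(-8) + 354·15 = 6)
  q = 6: r = 3, s = 7 − 6·(-8) = 55, t = -13 − 6·15 = -103  (check: 663·55 + 354·(-103) = 3)
The row with r = 3 (the gcd) gives the Bezout coefficients s = 55, t = -103.
Result: 663 · (55) + 354 · (-103) = 3.

gcd(663, 354) = 3; s = 55, t = -103 (check: 663·55 + 354·(-103) = 3).


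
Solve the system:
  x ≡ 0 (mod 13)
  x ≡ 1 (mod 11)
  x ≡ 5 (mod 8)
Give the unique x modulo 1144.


Moduli 13, 11, 8 are pairwise coprime; by CRT there is a unique solution modulo M = 13 · 11 · 8 = 1144.
Solve pairwise, accumulating the modulus:
  Start with x ≡ 0 (mod 13).
  Combine with x ≡ 1 (mod 11): since gcd(13, 11) = 1, we get a unique residue mod 143.
    Write x = 0 + 13·t and substitute into x ≡ 1 (mod 11): 13·t ≡ 1 − 0 = 1 (mod 11).
    Reduce coefficients mod 11: 2·t ≡ 1 (mod 11).
    The inverse of 2 mod 11 is 6 (since 2·6 = 12 = 1·11 + 1), so t ≡ 6·1 = 6 ≡ 6 (mod 11).
    Then x = 0 + 13·6 = 78, valid modulo lcm(13, 11) = 143: x ≡ 78 (mod 143).
  Combine with x ≡ 5 (mod 8): since gcd(143, 8) = 1, we get a unique residue mod 1144.
    Write x = 78 + 143·t and substitute into x ≡ 5 (mod 8): 143·t ≡ 5 − 78 = -73 (mod 8).
    Reduce coefficients mod 8: 7·t ≡ 7 (mod 8).
    The inverse of 7 mod 8 is 7 (since 7·7 = 49 = 6·8 + 1), so t ≡ 7·7 = 49 ≡ 1 (mod 8).
    Then x = 78 + 143·1 = 221, valid modulo lcm(143, 8) = 1144: x ≡ 221 (mod 1144).
Verify: 221 mod 13 = 0 ✓, 221 mod 11 = 1 ✓, 221 mod 8 = 5 ✓.

x ≡ 221 (mod 1144).


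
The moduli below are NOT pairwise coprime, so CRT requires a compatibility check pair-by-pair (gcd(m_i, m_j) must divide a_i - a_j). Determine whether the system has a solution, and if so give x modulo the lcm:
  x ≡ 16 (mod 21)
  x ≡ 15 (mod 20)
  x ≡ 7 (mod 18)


Moduli 21, 20, 18 are not pairwise coprime, so CRT works modulo lcm(m_i) when all pairwise compatibility conditions hold.
Pairwise compatibility: gcd(m_i, m_j) must divide a_i - a_j for every pair.
Merge one congruence at a time:
  Start: x ≡ 16 (mod 21).
  Combine with x ≡ 15 (mod 20): gcd(21, 20) = 1; 15 - 16 = -1, which IS divisible by 1, so compatible.
    Write x = 16 + 21·t and substitute into x ≡ 15 (mod 20): 21·t ≡ 15 − 16 = -1 (mod 20).
    Reduce coefficients mod 20: 1·t ≡ 19 (mod 20).
    So t ≡ 19 (mod 20).
    Then x = 16 + 21·19 = 415, valid modulo lcm(21, 20) = 420: x ≡ 415 (mod 420).
  Combine with x ≡ 7 (mod 18): gcd(420, 18) = 6; 7 - 415 = -408, which IS divisible by 6, so compatible.
    Write x = 415 + 420·t and substitute into x ≡ 7 (mod 18): 420·t ≡ 7 − 415 = -408 (mod 18).
    Divide the congruence (and modulus) by g = 6: 70·t ≡ -68 (mod 3).
    Reduce coefficients mod 3: 1·t ≡ 1 (mod 3).
    So t ≡ 1 (mod 3).
    Then x = 415 + 420·1 = 835, valid modulo lcm(420, 18) = 1260: x ≡ 835 (mod 1260).
Verify: 835 mod 21 = 16, 835 mod 20 = 15, 835 mod 18 = 7.

x ≡ 835 (mod 1260).


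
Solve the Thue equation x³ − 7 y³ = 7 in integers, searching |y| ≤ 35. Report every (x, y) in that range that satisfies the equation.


The equation is x³ - 7y³ = 7. For fixed y, x³ = 7·y³ + 7, so a solution requires the RHS to be a perfect cube.
Strategy: iterate y from -35 to 35, compute RHS = 7·y³ + 7, and check whether it is a (positive or negative) perfect cube.
Check small values of y:
  y = 0: RHS = 7 is not a perfect cube.
  y = 1: RHS = 14 is not a perfect cube.
  y = -1: RHS = 0 = (0)³ ⇒ x = 0 works.
  y = 2: RHS = 63 is not a perfect cube.
  y = -2: RHS = -49 is not a perfect cube.
  y = 3: RHS = 196 is not a perfect cube.
  y = -3: RHS = -182 is not a perfect cube.
Continuing the search up to |y| = 35 finds no further solutions beyond those listed.
Collected solutions: (0, -1).

Solutions (with |y| ≤ 35): (0, -1).


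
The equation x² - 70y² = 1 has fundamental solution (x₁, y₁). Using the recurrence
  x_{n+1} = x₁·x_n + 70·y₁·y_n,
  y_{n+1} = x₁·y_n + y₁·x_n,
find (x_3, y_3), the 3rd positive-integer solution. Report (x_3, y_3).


Step 1: Find the fundamental solution (x₁, y₁) of x² - 70y² = 1.
  Expand √70 as a continued fraction. a₀ = ⌊√70⌋ = 8; iterate m_{k+1} = d_k·a_k − m_k, d_{k+1} = (70 − m_{k+1}²)/d_k, a_{k+1} = ⌊(a₀ + m_{k+1})/d_{k+1}⌋ (starting m₀ = 0, d₀ = 1), with convergents p_k = a_k·p_{k-1} + p_{k-2}, q_k = a_k·q_{k-1} + q_{k-2} (p₋₁ = 1, q₋₁ = 0):
  k = 0: a₀ = 8; p₀/q₀ = 8/1; p₀² − 70·q₀² = 64 − 70 = -6.
  k = 1: m = 8, d = 6, a = ⌊(8 + 8)/6⌋ = 2; p/q = (2·8 + 1)/(2·1 + 0) = 17/2; p² − 70·q² = 289 − 280 = 9.
  k = 2: m = 4, d = 9, a = ⌊(8 + 4)/9⌋ = 1; p/q = (1·17 + 8)/(1·2 + 1) = 25/3; p² − 70·q² = 625 − 630 = -5.
  k = 3: m = 5, d = 5, a = ⌊(8 + 5)/5⌋ = 2; p/q = (2·25 + 17)/(2·3 + 2) = 67/8; p² − 70·q² = 4489 − 4480 = 9.
  k = 4: m = 5, d = 9, a = ⌊(8 + 5)/9⌋ = 1; p/q = (1·67 + 25)/(1·8 + 3) = 92/11; p² − 70·q² = 8464 − 8470 = -6.
  k = 5: m = 4, d = 6, a = ⌊(8 + 4)/6⌋ = 2; p/q = (2·92 + 67)/(2·11 + 8) = 251/30; p² − 70·q² = 63001 − 63000 = 1.
  The first convergent with p² − 70·q² = 1 gives the fundamental solution (x₁, y₁) = (251, 30).
Step 2: Apply the recurrence (x_{n+1}, y_{n+1}) = (x₁x_n + 70y₁y_n, x₁y_n + y₁x_n) repeatedly.
  From (x_1, y_1) = (251, 30): x_2 = 251·251 + 70·30·30 = 126001; y_2 = 251·30 + 30·251 = 15060.
  From (x_2, y_2) = (126001, 15060): x_3 = 251·126001 + 70·30·15060 = 63252251; y_3 = 251·15060 + 30·126001 = 7560090.
Step 3: Verify x_3² - 70·y_3² = 4000847256567001 - 4000847256567000 = 1 (should be 1). ✓

(x_1, y_1) = (251, 30); (x_3, y_3) = (63252251, 7560090).


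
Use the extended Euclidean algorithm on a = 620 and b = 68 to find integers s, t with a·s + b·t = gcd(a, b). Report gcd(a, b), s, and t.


Euclidean algorithm on (620, 68) — divide until remainder is 0:
  620 = 9 · 68 + 8
  68 = 8 · 8 + 4
  8 = 2 · 4 + 0
gcd(620, 68) = 4.
Track Bezout coefficients alongside the remainders: start with r₀ = 620 = a·1 + b·0 (s = 1, t = 0) and r₁ = 68 = a·0 + b·1 (s = 0, t = 1); each new remainder r_{k+1} = r_{k-1} − q_k·r_k inherits s_{k+1} = s_{k-1} − q_k·s_k, t_{k+1} = t_{k-1} − q_k·t_k, so r_k = a·s_k + b·t_k at every step:
  q = 9: r = 8, s = 1 − 9·0 = 1, t = 0 − 9·1 = -9  (check: 620·1 + 68·(-9) = 8)
  q = 8: r = 4, s = 0 − 8·1 = -8, t = 1 − 8·(-9) = 73  (check: 620·(-8) + 68·73 = 4)
The row with r = 4 (the gcd) gives the Bezout coefficients s = -8, t = 73.
Result: 620 · (-8) + 68 · (73) = 4.

gcd(620, 68) = 4; s = -8, t = 73 (check: 620·(-8) + 68·73 = 4).


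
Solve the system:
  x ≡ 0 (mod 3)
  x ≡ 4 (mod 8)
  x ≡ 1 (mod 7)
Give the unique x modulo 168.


Moduli 3, 8, 7 are pairwise coprime; by CRT there is a unique solution modulo M = 3 · 8 · 7 = 168.
Solve pairwise, accumulating the modulus:
  Start with x ≡ 0 (mod 3).
  Combine with x ≡ 4 (mod 8): since gcd(3, 8) = 1, we get a unique residue mod 24.
    Write x = 0 + 3·t and substitute into x ≡ 4 (mod 8): 3·t ≡ 4 − 0 = 4 (mod 8).
    The inverse of 3 mod 8 is 3 (since 3·3 = 9 = 1·8 + 1), so t ≡ 3·4 = 12 ≡ 4 (mod 8).
    Then x = 0 + 3·4 = 12, valid modulo lcm(3, 8) = 24: x ≡ 12 (mod 24).
  Combine with x ≡ 1 (mod 7): since gcd(24, 7) = 1, we get a unique residue mod 168.
    Write x = 12 + 24·t and substitute into x ≡ 1 (mod 7): 24·t ≡ 1 − 12 = -11 (mod 7).
    Reduce coefficients mod 7: 3·t ≡ 3 (mod 7).
    The inverse of 3 mod 7 is 5 (since 3·5 = 15 = 2·7 + 1), so t ≡ 5·3 = 15 ≡ 1 (mod 7).
    Then x = 12 + 24·1 = 36, valid modulo lcm(24, 7) = 168: x ≡ 36 (mod 168).
Verify: 36 mod 3 = 0 ✓, 36 mod 8 = 4 ✓, 36 mod 7 = 1 ✓.

x ≡ 36 (mod 168).


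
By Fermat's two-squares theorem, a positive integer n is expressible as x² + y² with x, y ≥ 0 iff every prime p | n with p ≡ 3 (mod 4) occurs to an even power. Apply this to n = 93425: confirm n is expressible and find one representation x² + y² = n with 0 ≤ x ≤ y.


Step 1: Factor n = 93425 = 5^2 · 37 · 101.
Step 2: Check the mod-4 condition on each prime factor: 5 ≡ 1 (mod 4), exponent 2; 37 ≡ 1 (mod 4), exponent 1; 101 ≡ 1 (mod 4), exponent 1.
All primes ≡ 3 (mod 4) appear to even exponent (or don't appear), so by the two-squares theorem n IS expressible as a sum of two squares.
Step 3: Build a representation. Group n = k² · m with k = 5 and m = 37 · 101 = 3737 (a product of primes ≡ 1 (mod 4)); a representation of m scales to one of n via (k·x)² + (k·y)² = k²(x² + y²). Each prime p ≡ 1 (mod 4) is itself a sum of two squares; find a² by testing p − a² for a perfect square:
  37: 37 − 1² = 36 = 6² ⇒ 37 = 1² + 6².
  101: 101 − 1² = 100 = 10² ⇒ 101 = 1² + 10².
  Combine using the Brahmagupta–Fibonacci identity (a² + b²)(c² + d²) = (ac − bd)² + (ad + bc)² = (ac + bd)² + (ad − bc)²:
  37 · 101 = 3737: from (1² + 6²)(1² + 10²), take (1·1 − 6·10, 1·10 + 6·1) = (1 − 60, 10 + 6) = (-59, 16); dropping signs (only squares matter) gives (59, 16); check 59² + 16² = 3481 + 256 = 3737 ✓.
  Scale by k = 5: (5·59, 5·16) = (295, 80).
Step 4: Order so x ≤ y and verify: 80² + 295² = 6400 + 87025 = 93425 = n. ✓

n = 93425 = 80² + 295² (one valid representation with x ≤ y).


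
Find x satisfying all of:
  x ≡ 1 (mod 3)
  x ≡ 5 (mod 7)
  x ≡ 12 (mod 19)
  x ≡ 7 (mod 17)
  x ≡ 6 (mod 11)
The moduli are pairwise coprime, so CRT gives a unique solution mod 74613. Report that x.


Product of moduli M = 3 · 7 · 19 · 17 · 11 = 74613.
Merge one congruence at a time:
  Start: x ≡ 1 (mod 3).
  Combine with x ≡ 5 (mod 7); new modulus lcm = 21.
    Write x = 1 + 3·t and substitute into x ≡ 5 (mod 7): 3·t ≡ 5 − 1 = 4 (mod 7).
    The inverse of 3 mod 7 is 5 (since 3·5 = 15 = 2·7 + 1), so t ≡ 5·4 = 20 ≡ 6 (mod 7).
    Then x = 1 + 3·6 = 19, valid modulo lcm(3, 7) = 21: x ≡ 19 (mod 21).
  Combine with x ≡ 12 (mod 19); new modulus lcm = 399.
    Write x = 19 + 21·t and substitute into x ≡ 12 (mod 19): 21·t ≡ 12 − 19 = -7 (mod 19).
    Reduce coefficients mod 19: 2·t ≡ 12 (mod 19).
    The inverse of 2 mod 19 is 10 (since 2·10 = 20 = 1·19 + 1), so t ≡ 10·12 = 120 ≡ 6 (mod 19).
    Then x = 19 + 21·6 = 145, valid modulo lcm(21, 19) = 399: x ≡ 145 (mod 399).
  Combine with x ≡ 7 (mod 17); new modulus lcm = 6783.
    Write x = 145 + 399·t and substitute into x ≡ 7 (mod 17): 399·t ≡ 7 − 145 = -138 (mod 17).
    Reduce coefficients mod 17: 8·t ≡ 15 (mod 17).
    The inverse of 8 mod 17 is 15 (since 8·15 = 120 = 7·17 + 1), so t ≡ 15·15 = 225 ≡ 4 (mod 17).
    Then x = 145 + 399·4 = 1741, valid modulo lcm(399, 17) = 6783: x ≡ 1741 (mod 6783).
  Combine with x ≡ 6 (mod 11); new modulus lcm = 74613.
    Write x = 1741 + 6783·t and substitute into x ≡ 6 (mod 11): 6783·t ≡ 6 − 1741 = -1735 (mod 11).
    Reduce coefficients mod 11: 7·t ≡ 3 (mod 11).
    The inverse of 7 mod 11 is 8 (since 7·8 = 56 = 5·11 + 1), so t ≡ 8·3 = 24 ≡ 2 (mod 11).
    Then x = 1741 + 6783·2 = 15307, valid modulo lcm(6783, 11) = 74613: x ≡ 15307 (mod 74613).
Verify against each original: 15307 mod 3 = 1, 15307 mod 7 = 5, 15307 mod 19 = 12, 15307 mod 17 = 7, 15307 mod 11 = 6.

x ≡ 15307 (mod 74613).


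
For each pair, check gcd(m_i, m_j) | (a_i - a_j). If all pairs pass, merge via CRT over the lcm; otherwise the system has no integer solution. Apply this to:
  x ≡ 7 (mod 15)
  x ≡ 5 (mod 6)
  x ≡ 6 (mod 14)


Moduli 15, 6, 14 are not pairwise coprime, so CRT works modulo lcm(m_i) when all pairwise compatibility conditions hold.
Pairwise compatibility: gcd(m_i, m_j) must divide a_i - a_j for every pair.
Merge one congruence at a time:
  Start: x ≡ 7 (mod 15).
  Combine with x ≡ 5 (mod 6): gcd(15, 6) = 3, and 5 - 7 = -2 is NOT divisible by 3.
    ⇒ system is inconsistent (no integer solution).

No solution (the system is inconsistent).


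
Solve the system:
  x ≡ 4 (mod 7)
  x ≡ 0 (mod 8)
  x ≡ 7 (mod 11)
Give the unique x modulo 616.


Moduli 7, 8, 11 are pairwise coprime; by CRT there is a unique solution modulo M = 7 · 8 · 11 = 616.
Solve pairwise, accumulating the modulus:
  Start with x ≡ 4 (mod 7).
  Combine with x ≡ 0 (mod 8): since gcd(7, 8) = 1, we get a unique residue mod 56.
    Write x = 4 + 7·t and substitute into x ≡ 0 (mod 8): 7·t ≡ 0 − 4 = -4 (mod 8).
    Reduce coefficients mod 8: 7·t ≡ 4 (mod 8).
    The inverse of 7 mod 8 is 7 (since 7·7 = 49 = 6·8 + 1), so t ≡ 7·4 = 28 ≡ 4 (mod 8).
    Then x = 4 + 7·4 = 32, valid modulo lcm(7, 8) = 56: x ≡ 32 (mod 56).
  Combine with x ≡ 7 (mod 11): since gcd(56, 11) = 1, we get a unique residue mod 616.
    Write x = 32 + 56·t and substitute into x ≡ 7 (mod 11): 56·t ≡ 7 − 32 = -25 (mod 11).
    Reduce coefficients mod 11: 1·t ≡ 8 (mod 11).
    So t ≡ 8 (mod 11).
    Then x = 32 + 56·8 = 480, valid modulo lcm(56, 11) = 616: x ≡ 480 (mod 616).
Verify: 480 mod 7 = 4 ✓, 480 mod 8 = 0 ✓, 480 mod 11 = 7 ✓.

x ≡ 480 (mod 616).


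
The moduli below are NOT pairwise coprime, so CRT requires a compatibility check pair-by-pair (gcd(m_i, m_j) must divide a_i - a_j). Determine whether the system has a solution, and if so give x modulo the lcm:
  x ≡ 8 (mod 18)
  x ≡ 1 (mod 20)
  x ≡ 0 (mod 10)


Moduli 18, 20, 10 are not pairwise coprime, so CRT works modulo lcm(m_i) when all pairwise compatibility conditions hold.
Pairwise compatibility: gcd(m_i, m_j) must divide a_i - a_j for every pair.
Merge one congruence at a time:
  Start: x ≡ 8 (mod 18).
  Combine with x ≡ 1 (mod 20): gcd(18, 20) = 2, and 1 - 8 = -7 is NOT divisible by 2.
    ⇒ system is inconsistent (no integer solution).

No solution (the system is inconsistent).


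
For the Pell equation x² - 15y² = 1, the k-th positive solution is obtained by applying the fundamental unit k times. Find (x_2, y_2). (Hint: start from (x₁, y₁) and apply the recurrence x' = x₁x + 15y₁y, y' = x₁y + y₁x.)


Step 1: Find the fundamental solution (x₁, y₁) of x² - 15y² = 1.
  Expand √15 as a continued fraction. a₀ = ⌊√15⌋ = 3; iterate m_{k+1} = d_k·a_k − m_k, d_{k+1} = (15 − m_{k+1}²)/d_k, a_{k+1} = ⌊(a₀ + m_{k+1})/d_{k+1}⌋ (starting m₀ = 0, d₀ = 1), with convergents p_k = a_k·p_{k-1} + p_{k-2}, q_k = a_k·q_{k-1} + q_{k-2} (p₋₁ = 1, q₋₁ = 0):
  k = 0: a₀ = 3; p₀/q₀ = 3/1; p₀² − 15·q₀² = 9 − 15 = -6.
  k = 1: m = 3, d = 6, a = ⌊(3 + 3)/6⌋ = 1; p/q = (1·3 + 1)/(1·1 + 0) = 4/1; p² − 15·q² = 16 − 15 = 1.
  The first convergent with p² − 15·q² = 1 gives the fundamental solution (x₁, y₁) = (4, 1).
Step 2: Apply the recurrence (x_{n+1}, y_{n+1}) = (x₁x_n + 15y₁y_n, x₁y_n + y₁x_n) repeatedly.
  From (x_1, y_1) = (4, 1): x_2 = 4·4 + 15·1·1 = 31; y_2 = 4·1 + 1·4 = 8.
Step 3: Verify x_2² - 15·y_2² = 961 - 960 = 1 (should be 1). ✓

(x_1, y_1) = (4, 1); (x_2, y_2) = (31, 8).


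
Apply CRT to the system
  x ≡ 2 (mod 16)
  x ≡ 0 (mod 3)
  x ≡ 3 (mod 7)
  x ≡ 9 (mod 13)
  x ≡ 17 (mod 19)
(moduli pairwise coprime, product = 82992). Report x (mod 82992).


Product of moduli M = 16 · 3 · 7 · 13 · 19 = 82992.
Merge one congruence at a time:
  Start: x ≡ 2 (mod 16).
  Combine with x ≡ 0 (mod 3); new modulus lcm = 48.
    Write x = 2 + 16·t and substitute into x ≡ 0 (mod 3): 16·t ≡ 0 − 2 = -2 (mod 3).
    Reduce coefficients mod 3: 1·t ≡ 1 (mod 3).
    So t ≡ 1 (mod 3).
    Then x = 2 + 16·1 = 18, valid modulo lcm(16, 3) = 48: x ≡ 18 (mod 48).
  Combine with x ≡ 3 (mod 7); new modulus lcm = 336.
    Write x = 18 + 48·t and substitute into x ≡ 3 (mod 7): 48·t ≡ 3 − 18 = -15 (mod 7).
    Reduce coefficients mod 7: 6·t ≡ 6 (mod 7).
    The inverse of 6 mod 7 is 6 (since 6·6 = 36 = 5·7 + 1), so t ≡ 6·6 = 36 ≡ 1 (mod 7).
    Then x = 18 + 48·1 = 66, valid modulo lcm(48, 7) = 336: x ≡ 66 (mod 336).
  Combine with x ≡ 9 (mod 13); new modulus lcm = 4368.
    Write x = 66 + 336·t and substitute into x ≡ 9 (mod 13): 336·t ≡ 9 − 66 = -57 (mod 13).
    Reduce coefficients mod 13: 11·t ≡ 8 (mod 13).
    The inverse of 11 mod 13 is 6 (since 11·6 = 66 = 5·13 + 1), so t ≡ 6·8 = 48 ≡ 9 (mod 13).
    Then x = 66 + 336·9 = 3090, valid modulo lcm(336, 13) = 4368: x ≡ 3090 (mod 4368).
  Combine with x ≡ 17 (mod 19); new modulus lcm = 82992.
    Write x = 3090 + 4368·t and substitute into x ≡ 17 (mod 19): 4368·t ≡ 17 − 3090 = -3073 (mod 19).
    Reduce coefficients mod 19: 17·t ≡ 5 (mod 19).
    The inverse of 17 mod 19 is 9 (since 17·9 = 153 = 8·19 + 1), so t ≡ 9·5 = 45 ≡ 7 (mod 19).
    Then x = 3090 + 4368·7 = 33666, valid modulo lcm(4368, 19) = 82992: x ≡ 33666 (mod 82992).
Verify against each original: 33666 mod 16 = 2, 33666 mod 3 = 0, 33666 mod 7 = 3, 33666 mod 13 = 9, 33666 mod 19 = 17.

x ≡ 33666 (mod 82992).


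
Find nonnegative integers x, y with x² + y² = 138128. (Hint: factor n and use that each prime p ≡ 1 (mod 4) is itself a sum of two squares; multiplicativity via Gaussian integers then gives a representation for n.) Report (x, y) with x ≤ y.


Step 1: Factor n = 138128 = 2^4 · 89 · 97.
Step 2: Check the mod-4 condition on each prime factor: 2 = 2 (special); 89 ≡ 1 (mod 4), exponent 1; 97 ≡ 1 (mod 4), exponent 1.
All primes ≡ 3 (mod 4) appear to even exponent (or don't appear), so by the two-squares theorem n IS expressible as a sum of two squares.
Step 3: Build a representation. Group n = k² · m with k = 4 and m = 89 · 97 = 8633 (a product of primes ≡ 1 (mod 4)); a representation of m scales to one of n via (k·x)² + (k·y)² = k²(x² + y²). Each prime p ≡ 1 (mod 4) is itself a sum of two squares; find a² by testing p − a² for a perfect square:
  89: 89 − 1² = 88, 89 − 2² = 85, 89 − 3² = 80, 89 − 4² = 73, 89 − 5² = 64 = 8² ⇒ 89 = 5² + 8².
  97: 97 − 1² = 96, 97 − 2² = 93, 97 − 3² = 88, 97 − 4² = 81 = 9² ⇒ 97 = 4² + 9².
  Combine using the Brahmagupta–Fibonacci identity (a² + b²)(c² + d²) = (ac − bd)² + (ad + bc)² = (ac + bd)² + (ad − bc)²:
  89 · 97 = 8633: from (5² + 8²)(4² + 9²), take (5·4 − 8·9, 5·9 + 8·4) = (20 − 72, 45 + 32) = (-52, 77); dropping signs (only squares matter) gives (52, 77); check 52² + 77² = 2704 + 5929 = 8633 ✓.
  Scale by k = 4: (4·52, 4·77) = (208, 308).
Step 4: Order so x ≤ y and verify: 208² + 308² = 43264 + 94864 = 138128 = n. ✓

n = 138128 = 208² + 308² (one valid representation with x ≤ y).


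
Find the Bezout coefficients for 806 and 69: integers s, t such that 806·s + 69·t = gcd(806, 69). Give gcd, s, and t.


Euclidean algorithm on (806, 69) — divide until remainder is 0:
  806 = 11 · 69 + 47
  69 = 1 · 47 + 22
  47 = 2 · 22 + 3
  22 = 7 · 3 + 1
  3 = 3 · 1 + 0
gcd(806, 69) = 1.
Track Bezout coefficients alongside the remainders: start with r₀ = 806 = a·1 + b·0 (s = 1, t = 0) and r₁ = 69 = a·0 + b·1 (s = 0, t = 1); each new remainder r_{k+1} = r_{k-1} − q_k·r_k inherits s_{k+1} = s_{k-1} − q_k·s_k, t_{k+1} = t_{k-1} − q_k·t_k, so r_k = a·s_k + b·t_k at every step:
  q = 11: r = 47, s = 1 − 11·0 = 1, t = 0 − 11·1 = -11  (check: 806·1 + 69·(-11) = 47)
  q = 1: r = 22, s = 0 − 1·1 = -1, t = 1 − 1·(-11) = 12  (check: 806·(-1) + 69·12 = 22)
  q = 2: r = 3, s = 1 − 2·(-1) = 3, t = -11 − 2·12 = -35  (check: 806·3 + 69·(-35) = 3)
  q = 7: r = 1, s = -1 − 7·3 = -22, t = 12 − 7·(-35) = 257  (check: 806·(-22) + 69·257 = 1)
The row with r = 1 (the gcd) gives the Bezout coefficients s = -22, t = 257.
Result: 806 · (-22) + 69 · (257) = 1.

gcd(806, 69) = 1; s = -22, t = 257 (check: 806·(-22) + 69·257 = 1).


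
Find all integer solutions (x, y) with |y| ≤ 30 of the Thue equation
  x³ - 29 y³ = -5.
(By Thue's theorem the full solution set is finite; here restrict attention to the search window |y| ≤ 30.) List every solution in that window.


The equation is x³ - 29y³ = -5. For fixed y, x³ = 29·y³ − 5, so a solution requires the RHS to be a perfect cube.
Strategy: iterate y from -30 to 30, compute RHS = 29·y³ − 5, and check whether it is a (positive or negative) perfect cube.
Check small values of y:
  y = 0: RHS = -5 is not a perfect cube.
  y = 1: RHS = 24 is not a perfect cube.
  y = -1: RHS = -34 is not a perfect cube.
  y = 2: RHS = 227 is not a perfect cube.
  y = -2: RHS = -237 is not a perfect cube.
  y = 3: RHS = 778 is not a perfect cube.
  y = -3: RHS = -788 is not a perfect cube.
Continuing the search up to |y| = 30 finds no solutions either.
No (x, y) in the scanned range satisfies the equation.

No integer solutions with |y| ≤ 30.


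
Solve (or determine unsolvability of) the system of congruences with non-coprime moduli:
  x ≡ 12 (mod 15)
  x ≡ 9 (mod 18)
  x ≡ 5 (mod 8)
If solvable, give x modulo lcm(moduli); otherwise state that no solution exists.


Moduli 15, 18, 8 are not pairwise coprime, so CRT works modulo lcm(m_i) when all pairwise compatibility conditions hold.
Pairwise compatibility: gcd(m_i, m_j) must divide a_i - a_j for every pair.
Merge one congruence at a time:
  Start: x ≡ 12 (mod 15).
  Combine with x ≡ 9 (mod 18): gcd(15, 18) = 3; 9 - 12 = -3, which IS divisible by 3, so compatible.
    Write x = 12 + 15·t and substitute into x ≡ 9 (mod 18): 15·t ≡ 9 − 12 = -3 (mod 18).
    Divide the congruence (and modulus) by g = 3: 5·t ≡ -1 (mod 6).
    Reduce coefficients mod 6: 5·t ≡ 5 (mod 6).
    The inverse of 5 mod 6 is 5 (since 5·5 = 25 = 4·6 + 1), so t ≡ 5·5 = 25 ≡ 1 (mod 6).
    Then x = 12 + 15·1 = 27, valid modulo lcm(15, 18) = 90: x ≡ 27 (mod 90).
  Combine with x ≡ 5 (mod 8): gcd(90, 8) = 2; 5 - 27 = -22, which IS divisible by 2, so compatible.
    Write x = 27 + 90·t and substitute into x ≡ 5 (mod 8): 90·t ≡ 5 − 27 = -22 (mod 8).
    Divide the congruence (and modulus) by g = 2: 45·t ≡ -11 (mod 4).
    Reduce coefficients mod 4: 1·t ≡ 1 (mod 4).
    So t ≡ 1 (mod 4).
    Then x = 27 + 90·1 = 117, valid modulo lcm(90, 8) = 360: x ≡ 117 (mod 360).
Verify: 117 mod 15 = 12, 117 mod 18 = 9, 117 mod 8 = 5.

x ≡ 117 (mod 360).


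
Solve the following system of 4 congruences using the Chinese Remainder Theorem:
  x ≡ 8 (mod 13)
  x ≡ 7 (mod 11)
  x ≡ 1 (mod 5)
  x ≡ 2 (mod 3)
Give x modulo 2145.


Product of moduli M = 13 · 11 · 5 · 3 = 2145.
Merge one congruence at a time:
  Start: x ≡ 8 (mod 13).
  Combine with x ≡ 7 (mod 11); new modulus lcm = 143.
    Write x = 8 + 13·t and substitute into x ≡ 7 (mod 11): 13·t ≡ 7 − 8 = -1 (mod 11).
    Reduce coefficients mod 11: 2·t ≡ 10 (mod 11).
    The inverse of 2 mod 11 is 6 (since 2·6 = 12 = 1·11 + 1), so t ≡ 6·10 = 60 ≡ 5 (mod 11).
    Then x = 8 + 13·5 = 73, valid modulo lcm(13, 11) = 143: x ≡ 73 (mod 143).
  Combine with x ≡ 1 (mod 5); new modulus lcm = 715.
    Write x = 73 + 143·t and substitute into x ≡ 1 (mod 5): 143·t ≡ 1 − 73 = -72 (mod 5).
    Reduce coefficients mod 5: 3·t ≡ 3 (mod 5).
    The inverse of 3 mod 5 is 2 (since 3·2 = 6 = 1·5 + 1), so t ≡ 2·3 = 6 ≡ 1 (mod 5).
    Then x = 73 + 143·1 = 216, valid modulo lcm(143, 5) = 715: x ≡ 216 (mod 715).
  Combine with x ≡ 2 (mod 3); new modulus lcm = 2145.
    Write x = 216 + 715·t and substitute into x ≡ 2 (mod 3): 715·t ≡ 2 − 216 = -214 (mod 3).
    Reduce coefficients mod 3: 1·t ≡ 2 (mod 3).
    So t ≡ 2 (mod 3).
    Then x = 216 + 715·2 = 1646, valid modulo lcm(715, 3) = 2145: x ≡ 1646 (mod 2145).
Verify against each original: 1646 mod 13 = 8, 1646 mod 11 = 7, 1646 mod 5 = 1, 1646 mod 3 = 2.

x ≡ 1646 (mod 2145).


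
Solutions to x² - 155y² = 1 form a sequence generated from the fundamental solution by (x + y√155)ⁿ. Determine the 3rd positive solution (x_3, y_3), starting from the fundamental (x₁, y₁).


Step 1: Find the fundamental solution (x₁, y₁) of x² - 155y² = 1.
  Expand √155 as a continued fraction. a₀ = ⌊√155⌋ = 12; iterate m_{k+1} = d_k·a_k − m_k, d_{k+1} = (155 − m_{k+1}²)/d_k, a_{k+1} = ⌊(a₀ + m_{k+1})/d_{k+1}⌋ (starting m₀ = 0, d₀ = 1), with convergents p_k = a_k·p_{k-1} + p_{k-2}, q_k = a_k·q_{k-1} + q_{k-2} (p₋₁ = 1, q₋₁ = 0):
  k = 0: a₀ = 12; p₀/q₀ = 12/1; p₀² − 155·q₀² = 144 − 155 = -11.
  k = 1: m = 12, d = 11, a = ⌊(12 + 12)/11⌋ = 2; p/q = (2·12 + 1)/(2·1 + 0) = 25/2; p² − 155·q² = 625 − 620 = 5.
  k = 2: m = 10, d = 5, a = ⌊(12 + 10)/5⌋ = 4; p/q = (4·25 + 12)/(4·2 + 1) = 112/9; p² − 155·q² = 12544 − 12555 = -11.
  k = 3: m = 10, d = 11, a = ⌊(12 + 10)/11⌋ = 2; p/q = (2·112 + 25)/(2·9 + 2) = 249/20; p² − 155·q² = 62001 − 62000 = 1.
  The first convergent with p² − 155·q² = 1 gives the fundamental solution (x₁, y₁) = (249, 20).
Step 2: Apply the recurrence (x_{n+1}, y_{n+1}) = (x₁x_n + 155y₁y_n, x₁y_n + y₁x_n) repeatedly.
  From (x_1, y_1) = (249, 20): x_2 = 249·249 + 155·20·20 = 124001; y_2 = 249·20 + 20·249 = 9960.
  From (x_2, y_2) = (124001, 9960): x_3 = 249·124001 + 155·20·9960 = 61752249; y_3 = 249·9960 + 20·124001 = 4960060.
Step 3: Verify x_3² - 155·y_3² = 3813340256558001 - 3813340256558000 = 1 (should be 1). ✓

(x_1, y_1) = (249, 20); (x_3, y_3) = (61752249, 4960060).


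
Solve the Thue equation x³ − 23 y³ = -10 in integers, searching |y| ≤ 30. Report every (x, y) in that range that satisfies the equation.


The equation is x³ - 23y³ = -10. For fixed y, x³ = 23·y³ − 10, so a solution requires the RHS to be a perfect cube.
Strategy: iterate y from -30 to 30, compute RHS = 23·y³ − 10, and check whether it is a (positive or negative) perfect cube.
Check small values of y:
  y = 0: RHS = -10 is not a perfect cube.
  y = 1: RHS = 13 is not a perfect cube.
  y = -1: RHS = -33 is not a perfect cube.
  y = 2: RHS = 174 is not a perfect cube.
  y = -2: RHS = -194 is not a perfect cube.
  y = 3: RHS = 611 is not a perfect cube.
  y = -3: RHS = -631 is not a perfect cube.
Continuing the search up to |y| = 30 finds no solutions either.
No (x, y) in the scanned range satisfies the equation.

No integer solutions with |y| ≤ 30.
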